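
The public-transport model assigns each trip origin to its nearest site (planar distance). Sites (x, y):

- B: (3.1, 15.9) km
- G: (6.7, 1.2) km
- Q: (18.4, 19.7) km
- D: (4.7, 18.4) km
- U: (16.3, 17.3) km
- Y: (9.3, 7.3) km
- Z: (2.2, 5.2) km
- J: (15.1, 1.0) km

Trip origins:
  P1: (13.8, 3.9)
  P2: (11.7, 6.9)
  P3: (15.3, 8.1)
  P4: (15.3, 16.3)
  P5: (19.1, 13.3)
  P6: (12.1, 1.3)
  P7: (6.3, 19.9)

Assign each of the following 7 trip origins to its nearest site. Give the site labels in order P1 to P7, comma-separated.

J, Y, Y, U, U, J, D

P1 → J (d²=10.10)
P2 → Y (d²=5.92)
P3 → Y (d²=36.64)
P4 → U (d²=2.00)
P5 → U (d²=23.84)
P6 → J (d²=9.09)
P7 → D (d²=4.81)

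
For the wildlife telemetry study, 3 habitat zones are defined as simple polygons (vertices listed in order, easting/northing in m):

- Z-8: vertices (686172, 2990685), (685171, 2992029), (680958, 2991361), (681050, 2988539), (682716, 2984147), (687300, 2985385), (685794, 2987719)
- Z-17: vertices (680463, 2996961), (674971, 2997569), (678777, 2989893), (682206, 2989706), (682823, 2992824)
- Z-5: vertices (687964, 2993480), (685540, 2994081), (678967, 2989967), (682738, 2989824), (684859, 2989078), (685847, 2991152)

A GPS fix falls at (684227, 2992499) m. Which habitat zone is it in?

Z-5

Cast a ray rightward from (684227, 2992499). For each polygon, the edges (by vertex number in listed order) whose endpoints lie on opposite sides of northing = 2992499, where each meets that height, and whether that is right or left of the point:
Z-8: no edge straddles that height → 0 crossings.
Z-17: 2–3 at easting≈677484.9 (left), 4–5 at easting≈682758.7 (left) → 0 crossings.
Z-5: 2–3 at easting≈683012.4 (left), 6–1 at easting≈687071.9 (right) → 1 crossing.
Only Z-5 has an odd count, so the point is inside Z-5.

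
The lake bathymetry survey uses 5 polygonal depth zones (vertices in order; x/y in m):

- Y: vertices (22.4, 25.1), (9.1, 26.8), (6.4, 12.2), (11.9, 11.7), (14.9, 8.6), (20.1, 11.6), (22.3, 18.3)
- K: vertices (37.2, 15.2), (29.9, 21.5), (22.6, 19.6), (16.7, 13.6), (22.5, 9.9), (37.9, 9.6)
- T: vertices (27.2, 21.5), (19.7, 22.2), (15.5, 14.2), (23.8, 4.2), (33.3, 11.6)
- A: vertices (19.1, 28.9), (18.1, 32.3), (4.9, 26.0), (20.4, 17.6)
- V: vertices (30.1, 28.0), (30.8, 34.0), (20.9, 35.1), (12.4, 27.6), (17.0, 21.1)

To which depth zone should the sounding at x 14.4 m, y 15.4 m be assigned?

Y

Cast a ray rightward from (14.4, 15.4). For each polygon, the edges (by vertex number in listed order) whose endpoints lie on opposite sides of y = 15.4, where each meets that height, and whether that is right or left of the point:
Y: 2–3 at x≈6.99 (left), 6–7 at x≈21.35 (right) → 1 crossing.
K: 1–2 at x≈36.97 (right), 3–4 at x≈18.47 (right) → 2 crossings.
T: 2–3 at x≈16.13 (right), 5–1 at x≈30.96 (right) → 2 crossings.
A: no edge straddles that height → 0 crossings.
V: no edge straddles that height → 0 crossings.
Only Y has an odd count, so the point is inside Y.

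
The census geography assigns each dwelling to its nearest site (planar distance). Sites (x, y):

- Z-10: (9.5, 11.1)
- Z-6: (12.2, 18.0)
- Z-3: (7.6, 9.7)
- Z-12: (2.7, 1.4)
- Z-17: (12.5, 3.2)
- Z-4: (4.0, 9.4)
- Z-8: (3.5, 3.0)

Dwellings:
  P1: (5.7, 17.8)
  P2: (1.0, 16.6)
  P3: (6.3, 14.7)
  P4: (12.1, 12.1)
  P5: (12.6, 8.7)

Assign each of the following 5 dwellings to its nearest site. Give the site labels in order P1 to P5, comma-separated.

Z-6, Z-4, Z-10, Z-10, Z-10

P1 → Z-6 (d²=42.29)
P2 → Z-4 (d²=60.84)
P3 → Z-10 (d²=23.20)
P4 → Z-10 (d²=7.76)
P5 → Z-10 (d²=15.37)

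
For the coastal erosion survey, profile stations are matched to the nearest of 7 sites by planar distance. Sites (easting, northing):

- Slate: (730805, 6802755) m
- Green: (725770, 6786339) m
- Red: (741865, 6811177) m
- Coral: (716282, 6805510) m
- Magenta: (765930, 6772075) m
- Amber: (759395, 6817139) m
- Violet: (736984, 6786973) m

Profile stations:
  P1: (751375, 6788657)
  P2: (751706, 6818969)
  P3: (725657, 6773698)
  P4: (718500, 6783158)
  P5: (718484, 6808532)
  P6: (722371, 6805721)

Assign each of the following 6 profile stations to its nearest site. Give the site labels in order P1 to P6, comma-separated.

Violet, Amber, Green, Green, Coral, Coral

P1 → Violet (d²=209936737.00)
P2 → Amber (d²=62469621.00)
P3 → Green (d²=159807650.00)
P4 → Green (d²=62971661.00)
P5 → Coral (d²=13981288.00)
P6 → Coral (d²=37120442.00)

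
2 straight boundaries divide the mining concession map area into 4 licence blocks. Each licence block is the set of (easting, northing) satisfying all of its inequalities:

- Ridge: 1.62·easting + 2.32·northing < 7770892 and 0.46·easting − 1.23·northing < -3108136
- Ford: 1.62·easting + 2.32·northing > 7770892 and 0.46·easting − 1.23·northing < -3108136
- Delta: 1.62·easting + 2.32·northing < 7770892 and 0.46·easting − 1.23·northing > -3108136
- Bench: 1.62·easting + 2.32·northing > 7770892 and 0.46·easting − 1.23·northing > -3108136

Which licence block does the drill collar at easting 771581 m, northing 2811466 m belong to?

Bench

1.62·771581 + 2.32·2811466 = 7772562.340, which is > 7770892
0.46·771581 − 1.23·2811466 = -3103175.920, which is > -3108136
This sign pattern matches Bench.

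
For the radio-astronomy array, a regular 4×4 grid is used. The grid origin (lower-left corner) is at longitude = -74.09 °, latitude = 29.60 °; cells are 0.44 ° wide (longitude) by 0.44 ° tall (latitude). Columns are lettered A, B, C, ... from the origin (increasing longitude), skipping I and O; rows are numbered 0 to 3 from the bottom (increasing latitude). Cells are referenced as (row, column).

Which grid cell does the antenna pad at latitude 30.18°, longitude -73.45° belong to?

Column index: ⌊(-73.45 − -74.09) / 0.44⌋ = ⌊1.455⌋ = 1 → column B
Row offset from origin: ⌊(30.18 − 29.60) / 0.44⌋ = ⌊1.318⌋ = 1 → row 1

(1, B)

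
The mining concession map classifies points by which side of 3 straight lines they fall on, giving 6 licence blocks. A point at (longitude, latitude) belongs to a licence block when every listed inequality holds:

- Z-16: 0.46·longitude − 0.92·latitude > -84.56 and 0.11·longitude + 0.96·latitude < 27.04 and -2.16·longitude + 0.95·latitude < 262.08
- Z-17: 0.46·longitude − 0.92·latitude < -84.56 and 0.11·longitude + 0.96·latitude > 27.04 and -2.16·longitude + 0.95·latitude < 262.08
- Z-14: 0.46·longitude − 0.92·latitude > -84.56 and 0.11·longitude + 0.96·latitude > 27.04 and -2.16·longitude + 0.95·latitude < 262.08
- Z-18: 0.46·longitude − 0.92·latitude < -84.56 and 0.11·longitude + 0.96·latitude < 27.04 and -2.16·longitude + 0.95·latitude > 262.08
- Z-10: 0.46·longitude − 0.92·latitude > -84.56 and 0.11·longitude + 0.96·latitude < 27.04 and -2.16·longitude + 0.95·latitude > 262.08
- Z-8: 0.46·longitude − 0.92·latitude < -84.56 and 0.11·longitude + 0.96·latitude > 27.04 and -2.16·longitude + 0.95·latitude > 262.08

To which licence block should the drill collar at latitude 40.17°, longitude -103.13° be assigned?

0.46·-103.13 − 0.92·40.17 = -84.396, which is > -84.56
0.11·-103.13 + 0.96·40.17 = 27.219, which is > 27.04
-2.16·-103.13 + 0.95·40.17 = 260.922, which is < 262.08
This sign pattern matches Z-14.

Z-14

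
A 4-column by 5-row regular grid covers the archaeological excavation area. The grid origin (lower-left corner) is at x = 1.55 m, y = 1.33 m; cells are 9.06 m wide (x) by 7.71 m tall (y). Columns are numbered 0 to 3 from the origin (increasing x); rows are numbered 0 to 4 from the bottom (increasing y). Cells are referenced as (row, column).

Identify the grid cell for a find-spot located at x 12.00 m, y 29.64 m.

(3, 1)

Column index: ⌊(12.00 − 1.55) / 9.06⌋ = ⌊1.153⌋ = 1
Row offset from origin: ⌊(29.64 − 1.33) / 7.71⌋ = ⌊3.672⌋ = 3 → row 3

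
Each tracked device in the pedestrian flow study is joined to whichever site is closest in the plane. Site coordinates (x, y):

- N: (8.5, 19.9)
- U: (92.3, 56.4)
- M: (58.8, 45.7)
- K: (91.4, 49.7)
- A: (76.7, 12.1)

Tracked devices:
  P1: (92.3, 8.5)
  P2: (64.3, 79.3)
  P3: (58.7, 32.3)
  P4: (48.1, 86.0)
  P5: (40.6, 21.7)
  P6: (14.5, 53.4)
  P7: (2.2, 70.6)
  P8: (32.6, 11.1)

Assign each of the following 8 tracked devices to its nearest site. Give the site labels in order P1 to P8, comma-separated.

A, M, M, M, M, N, N, N

P1 → A (d²=256.32)
P2 → M (d²=1159.21)
P3 → M (d²=179.57)
P4 → M (d²=1738.58)
P5 → M (d²=907.24)
P6 → N (d²=1158.25)
P7 → N (d²=2610.18)
P8 → N (d²=658.25)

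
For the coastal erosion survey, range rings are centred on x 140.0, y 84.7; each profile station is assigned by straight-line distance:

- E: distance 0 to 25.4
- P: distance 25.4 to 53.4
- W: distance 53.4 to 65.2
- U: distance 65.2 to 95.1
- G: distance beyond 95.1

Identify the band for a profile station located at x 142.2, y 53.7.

P

Distance = √((142.2−140.0)² + (53.7−84.7)²) = √(4.840 + 961.000) = 31.078.
25.4 ≤ 31.078 < 53.4 → P.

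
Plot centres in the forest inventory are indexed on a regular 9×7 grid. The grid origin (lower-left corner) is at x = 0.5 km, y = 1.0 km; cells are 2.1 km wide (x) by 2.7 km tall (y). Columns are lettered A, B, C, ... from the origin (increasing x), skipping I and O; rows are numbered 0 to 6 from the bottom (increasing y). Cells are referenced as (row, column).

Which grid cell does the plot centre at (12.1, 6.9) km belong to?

Column index: ⌊(12.1 − 0.5) / 2.1⌋ = ⌊5.524⌋ = 5 → column F
Row offset from origin: ⌊(6.9 − 1.0) / 2.7⌋ = ⌊2.185⌋ = 2 → row 2

(2, F)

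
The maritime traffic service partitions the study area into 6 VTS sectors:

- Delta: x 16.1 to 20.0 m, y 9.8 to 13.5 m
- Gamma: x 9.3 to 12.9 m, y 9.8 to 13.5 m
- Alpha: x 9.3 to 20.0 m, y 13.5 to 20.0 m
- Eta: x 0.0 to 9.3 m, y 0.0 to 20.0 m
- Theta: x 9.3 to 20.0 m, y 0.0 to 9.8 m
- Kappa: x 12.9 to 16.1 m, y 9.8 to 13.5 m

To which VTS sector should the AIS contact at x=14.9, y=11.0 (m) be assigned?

Kappa

The point has x = 14.9 and y = 11.0.
Only Kappa satisfies 12.9 ≤ x ≤ 16.1 and 9.8 ≤ y ≤ 13.5.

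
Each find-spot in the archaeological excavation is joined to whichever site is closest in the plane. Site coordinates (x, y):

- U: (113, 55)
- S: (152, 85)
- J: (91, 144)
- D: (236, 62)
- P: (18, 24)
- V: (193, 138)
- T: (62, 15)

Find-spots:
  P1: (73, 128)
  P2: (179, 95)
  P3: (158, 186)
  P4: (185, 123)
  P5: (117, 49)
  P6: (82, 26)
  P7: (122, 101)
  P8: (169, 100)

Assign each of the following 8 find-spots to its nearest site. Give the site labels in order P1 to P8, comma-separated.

J, S, V, V, U, T, S, S

P1 → J (d²=580.00)
P2 → S (d²=829.00)
P3 → V (d²=3529.00)
P4 → V (d²=289.00)
P5 → U (d²=52.00)
P6 → T (d²=521.00)
P7 → S (d²=1156.00)
P8 → S (d²=514.00)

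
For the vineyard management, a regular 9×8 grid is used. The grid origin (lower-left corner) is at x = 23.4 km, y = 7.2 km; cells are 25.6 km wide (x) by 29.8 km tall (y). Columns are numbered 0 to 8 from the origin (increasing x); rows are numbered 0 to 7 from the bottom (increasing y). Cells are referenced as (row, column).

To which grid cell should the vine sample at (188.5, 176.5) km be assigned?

Column index: ⌊(188.5 − 23.4) / 25.6⌋ = ⌊6.449⌋ = 6
Row offset from origin: ⌊(176.5 − 7.2) / 29.8⌋ = ⌊5.681⌋ = 5 → row 5

(5, 6)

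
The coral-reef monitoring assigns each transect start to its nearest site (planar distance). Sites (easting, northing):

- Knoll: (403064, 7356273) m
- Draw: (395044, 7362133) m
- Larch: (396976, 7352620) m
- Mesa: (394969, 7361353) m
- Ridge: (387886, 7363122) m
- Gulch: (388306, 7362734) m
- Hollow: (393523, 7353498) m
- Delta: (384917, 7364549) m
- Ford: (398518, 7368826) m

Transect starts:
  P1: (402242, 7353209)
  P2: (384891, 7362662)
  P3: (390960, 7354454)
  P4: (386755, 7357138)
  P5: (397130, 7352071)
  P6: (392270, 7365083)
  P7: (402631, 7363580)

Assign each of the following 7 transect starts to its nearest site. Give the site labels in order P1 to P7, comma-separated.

P1 → Knoll (d²=10063780.00)
P2 → Delta (d²=3561445.00)
P3 → Hollow (d²=7482905.00)
P4 → Gulch (d²=33720817.00)
P5 → Larch (d²=325117.00)
P6 → Draw (d²=16397576.00)
P7 → Ford (d²=44437285.00)

Knoll, Delta, Hollow, Gulch, Larch, Draw, Ford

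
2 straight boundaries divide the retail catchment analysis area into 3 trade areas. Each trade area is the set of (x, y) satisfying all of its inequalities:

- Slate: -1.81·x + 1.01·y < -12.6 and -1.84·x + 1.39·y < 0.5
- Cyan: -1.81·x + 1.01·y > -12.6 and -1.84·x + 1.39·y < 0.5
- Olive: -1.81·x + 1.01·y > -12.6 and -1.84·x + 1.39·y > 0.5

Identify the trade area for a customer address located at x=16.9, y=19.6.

-1.81·16.9 + 1.01·19.6 = -10.793, which is > -12.6
-1.84·16.9 + 1.39·19.6 = -3.852, which is < 0.5
This sign pattern matches Cyan.

Cyan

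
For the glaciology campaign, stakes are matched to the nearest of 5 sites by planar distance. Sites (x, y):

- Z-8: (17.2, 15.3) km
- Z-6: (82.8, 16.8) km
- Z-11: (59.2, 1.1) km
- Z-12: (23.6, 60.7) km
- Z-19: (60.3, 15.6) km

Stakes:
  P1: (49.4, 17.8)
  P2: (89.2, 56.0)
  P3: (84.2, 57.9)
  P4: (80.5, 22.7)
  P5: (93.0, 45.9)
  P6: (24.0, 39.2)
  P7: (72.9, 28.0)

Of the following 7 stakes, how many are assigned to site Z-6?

P1 → Z-19
P2 → Z-6
P3 → Z-6
P4 → Z-6
P5 → Z-6
P6 → Z-12
P7 → Z-6
5 of the 7 go to Z-6.

5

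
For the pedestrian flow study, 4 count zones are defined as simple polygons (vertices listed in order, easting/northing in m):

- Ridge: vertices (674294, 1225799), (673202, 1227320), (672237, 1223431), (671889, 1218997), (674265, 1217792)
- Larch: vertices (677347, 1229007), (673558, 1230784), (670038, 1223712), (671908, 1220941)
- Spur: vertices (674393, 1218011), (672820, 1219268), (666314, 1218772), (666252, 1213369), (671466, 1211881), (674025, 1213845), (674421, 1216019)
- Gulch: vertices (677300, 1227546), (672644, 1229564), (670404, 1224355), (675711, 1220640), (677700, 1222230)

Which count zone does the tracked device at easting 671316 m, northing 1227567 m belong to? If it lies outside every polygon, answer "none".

none

Cast a ray rightward from (671316, 1227567). For each polygon, the edges (by vertex number in listed order) whose endpoints lie on opposite sides of northing = 1227567, where each meets that height, and whether that is right or left of the point:
Ridge: no edge straddles that height → 0 crossings.
Larch: 2–3 at easting≈671956.8 (right), 4–1 at easting≈676376.0 (right) → 2 crossings.
Spur: no edge straddles that height → 0 crossings.
Gulch: 1–2 at easting≈677251.5 (right), 2–3 at easting≈671785.2 (right) → 2 crossings.
All counts are even, so the point lies outside every listed polygon.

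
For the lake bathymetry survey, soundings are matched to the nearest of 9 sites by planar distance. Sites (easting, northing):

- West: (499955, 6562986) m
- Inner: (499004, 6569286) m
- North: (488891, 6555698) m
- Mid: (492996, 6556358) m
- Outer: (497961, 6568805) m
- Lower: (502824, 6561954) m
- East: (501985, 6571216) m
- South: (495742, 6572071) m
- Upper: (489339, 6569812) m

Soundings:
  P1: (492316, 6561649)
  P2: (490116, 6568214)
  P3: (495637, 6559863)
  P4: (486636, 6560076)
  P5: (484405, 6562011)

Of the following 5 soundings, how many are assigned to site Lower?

0

P1 → Mid
P2 → Upper
P3 → Mid
P4 → North
P5 → North
0 of the 5 go to Lower.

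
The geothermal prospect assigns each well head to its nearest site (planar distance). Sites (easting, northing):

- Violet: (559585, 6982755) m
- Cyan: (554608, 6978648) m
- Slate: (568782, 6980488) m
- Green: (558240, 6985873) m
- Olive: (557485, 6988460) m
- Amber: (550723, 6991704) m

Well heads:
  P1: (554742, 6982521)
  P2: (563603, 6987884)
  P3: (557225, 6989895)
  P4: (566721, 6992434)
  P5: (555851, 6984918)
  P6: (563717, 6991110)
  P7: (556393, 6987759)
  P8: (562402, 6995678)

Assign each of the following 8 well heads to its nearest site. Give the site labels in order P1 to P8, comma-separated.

P1 → Cyan (d²=15018085.00)
P2 → Green (d²=32805890.00)
P3 → Olive (d²=2126825.00)
P4 → Olive (d²=101096372.00)
P5 → Green (d²=6619346.00)
P6 → Olive (d²=45860324.00)
P7 → Olive (d²=1683865.00)
P8 → Olive (d²=76276413.00)

Cyan, Green, Olive, Olive, Green, Olive, Olive, Olive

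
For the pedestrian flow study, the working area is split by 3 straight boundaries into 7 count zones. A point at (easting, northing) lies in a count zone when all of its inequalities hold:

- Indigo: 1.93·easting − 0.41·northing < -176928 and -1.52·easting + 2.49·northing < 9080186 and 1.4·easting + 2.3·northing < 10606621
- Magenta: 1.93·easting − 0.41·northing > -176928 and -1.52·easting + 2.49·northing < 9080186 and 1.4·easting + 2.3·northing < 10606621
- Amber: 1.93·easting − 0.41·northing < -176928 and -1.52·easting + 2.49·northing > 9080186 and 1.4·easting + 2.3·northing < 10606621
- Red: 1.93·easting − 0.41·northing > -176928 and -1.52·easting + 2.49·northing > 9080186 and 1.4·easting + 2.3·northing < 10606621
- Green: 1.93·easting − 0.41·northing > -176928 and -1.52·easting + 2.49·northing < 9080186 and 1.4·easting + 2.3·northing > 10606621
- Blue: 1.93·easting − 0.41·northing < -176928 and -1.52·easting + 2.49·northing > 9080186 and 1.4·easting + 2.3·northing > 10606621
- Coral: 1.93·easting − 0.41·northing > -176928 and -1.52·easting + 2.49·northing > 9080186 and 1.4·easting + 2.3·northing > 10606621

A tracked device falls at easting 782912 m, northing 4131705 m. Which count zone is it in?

1.93·782912 − 0.41·4131705 = -182978.890, which is < -176928
-1.52·782912 + 2.49·4131705 = 9097919.210, which is > 9080186
1.4·782912 + 2.3·4131705 = 10598998.300, which is < 10606621
This sign pattern matches Amber.

Amber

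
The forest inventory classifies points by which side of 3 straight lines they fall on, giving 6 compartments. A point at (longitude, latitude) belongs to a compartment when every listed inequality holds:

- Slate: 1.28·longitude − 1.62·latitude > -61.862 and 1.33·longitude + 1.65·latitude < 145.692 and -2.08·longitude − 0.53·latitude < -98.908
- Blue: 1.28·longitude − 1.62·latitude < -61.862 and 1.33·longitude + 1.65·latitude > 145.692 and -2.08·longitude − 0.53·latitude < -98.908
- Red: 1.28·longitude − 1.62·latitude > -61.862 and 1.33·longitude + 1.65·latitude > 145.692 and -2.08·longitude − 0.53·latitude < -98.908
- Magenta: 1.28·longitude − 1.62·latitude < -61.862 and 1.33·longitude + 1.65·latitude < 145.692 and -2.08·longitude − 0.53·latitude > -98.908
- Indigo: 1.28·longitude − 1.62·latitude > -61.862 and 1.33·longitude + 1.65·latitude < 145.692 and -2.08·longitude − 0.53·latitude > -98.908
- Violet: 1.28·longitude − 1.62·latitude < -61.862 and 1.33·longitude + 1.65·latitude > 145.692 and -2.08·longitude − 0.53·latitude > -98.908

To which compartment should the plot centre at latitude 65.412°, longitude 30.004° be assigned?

1.28·30.004 − 1.62·65.412 = -67.562, which is < -61.862
1.33·30.004 + 1.65·65.412 = 147.835, which is > 145.692
-2.08·30.004 − 0.53·65.412 = -97.077, which is > -98.908
This sign pattern matches Violet.

Violet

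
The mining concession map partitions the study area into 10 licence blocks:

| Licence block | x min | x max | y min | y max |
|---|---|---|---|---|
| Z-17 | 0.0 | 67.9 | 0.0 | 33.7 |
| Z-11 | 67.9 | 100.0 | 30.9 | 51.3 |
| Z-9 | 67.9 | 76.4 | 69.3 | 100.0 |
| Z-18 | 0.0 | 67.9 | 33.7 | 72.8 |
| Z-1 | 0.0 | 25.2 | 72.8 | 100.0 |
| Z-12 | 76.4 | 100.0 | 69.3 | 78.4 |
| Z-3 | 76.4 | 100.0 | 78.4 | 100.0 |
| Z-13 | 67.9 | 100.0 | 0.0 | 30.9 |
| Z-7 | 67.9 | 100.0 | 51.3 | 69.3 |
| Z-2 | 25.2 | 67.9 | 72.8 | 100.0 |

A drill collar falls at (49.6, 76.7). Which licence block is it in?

Z-2

The point has x = 49.6 and y = 76.7.
Only Z-2 satisfies 25.2 ≤ x ≤ 67.9 and 72.8 ≤ y ≤ 100.0.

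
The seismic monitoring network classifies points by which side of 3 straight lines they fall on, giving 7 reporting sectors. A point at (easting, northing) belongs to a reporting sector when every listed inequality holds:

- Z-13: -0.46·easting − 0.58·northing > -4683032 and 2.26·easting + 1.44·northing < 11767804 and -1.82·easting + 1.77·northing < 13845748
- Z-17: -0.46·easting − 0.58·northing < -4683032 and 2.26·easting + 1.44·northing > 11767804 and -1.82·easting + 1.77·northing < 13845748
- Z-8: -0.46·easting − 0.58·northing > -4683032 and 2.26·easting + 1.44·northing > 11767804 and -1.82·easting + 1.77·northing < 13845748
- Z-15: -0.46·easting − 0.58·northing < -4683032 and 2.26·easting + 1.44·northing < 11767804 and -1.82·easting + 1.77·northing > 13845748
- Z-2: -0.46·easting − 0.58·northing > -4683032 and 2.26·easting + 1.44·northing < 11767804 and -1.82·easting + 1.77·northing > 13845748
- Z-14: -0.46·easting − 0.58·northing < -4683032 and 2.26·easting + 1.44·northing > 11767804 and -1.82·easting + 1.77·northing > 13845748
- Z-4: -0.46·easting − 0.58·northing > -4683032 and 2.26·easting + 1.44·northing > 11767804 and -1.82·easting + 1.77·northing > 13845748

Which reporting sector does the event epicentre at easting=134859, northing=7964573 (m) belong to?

Z-4

-0.46·134859 − 0.58·7964573 = -4681487.480, which is > -4683032
2.26·134859 + 1.44·7964573 = 11773766.460, which is > 11767804
-1.82·134859 + 1.77·7964573 = 13851850.830, which is > 13845748
This sign pattern matches Z-4.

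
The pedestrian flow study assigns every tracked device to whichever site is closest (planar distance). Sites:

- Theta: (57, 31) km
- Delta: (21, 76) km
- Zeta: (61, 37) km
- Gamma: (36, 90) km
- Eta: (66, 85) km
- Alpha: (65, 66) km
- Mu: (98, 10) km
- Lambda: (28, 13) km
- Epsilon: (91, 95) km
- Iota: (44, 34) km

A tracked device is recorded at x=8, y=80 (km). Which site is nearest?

Squared distances to each site:
Theta: 4802.000; Delta: 185.000; Zeta: 4658.000; Gamma: 884.000; Eta: 3389.000; Alpha: 3445.000; Mu: 13000.000; Lambda: 4889.000; Epsilon: 7114.000; Iota: 3412.000.
Minimum at Delta.

Delta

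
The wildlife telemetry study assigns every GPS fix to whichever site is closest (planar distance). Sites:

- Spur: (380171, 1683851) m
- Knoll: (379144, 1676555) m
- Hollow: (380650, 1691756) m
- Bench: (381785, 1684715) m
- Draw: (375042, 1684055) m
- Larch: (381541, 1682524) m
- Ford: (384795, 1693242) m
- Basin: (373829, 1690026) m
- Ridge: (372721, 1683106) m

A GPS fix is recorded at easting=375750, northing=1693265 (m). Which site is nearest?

Squared distances to each site:
Spur: 108168637.000; Knoll: 290743336.000; Hollow: 26287081.000; Bench: 109523725.000; Draw: 85325364.000; Larch: 148904762.000; Ford: 81812554.000; Basin: 14181362.000; Ridge: 112380122.000.
Minimum at Basin.

Basin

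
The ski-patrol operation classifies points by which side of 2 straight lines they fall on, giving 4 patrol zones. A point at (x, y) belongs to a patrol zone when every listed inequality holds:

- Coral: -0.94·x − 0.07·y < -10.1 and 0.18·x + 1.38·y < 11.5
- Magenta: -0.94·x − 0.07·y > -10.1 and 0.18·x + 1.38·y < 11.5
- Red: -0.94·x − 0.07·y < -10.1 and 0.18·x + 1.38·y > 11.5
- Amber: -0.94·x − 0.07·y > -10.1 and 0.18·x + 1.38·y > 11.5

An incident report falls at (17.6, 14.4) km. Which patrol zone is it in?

-0.94·17.6 − 0.07·14.4 = -17.552, which is < -10.1
0.18·17.6 + 1.38·14.4 = 23.040, which is > 11.5
This sign pattern matches Red.

Red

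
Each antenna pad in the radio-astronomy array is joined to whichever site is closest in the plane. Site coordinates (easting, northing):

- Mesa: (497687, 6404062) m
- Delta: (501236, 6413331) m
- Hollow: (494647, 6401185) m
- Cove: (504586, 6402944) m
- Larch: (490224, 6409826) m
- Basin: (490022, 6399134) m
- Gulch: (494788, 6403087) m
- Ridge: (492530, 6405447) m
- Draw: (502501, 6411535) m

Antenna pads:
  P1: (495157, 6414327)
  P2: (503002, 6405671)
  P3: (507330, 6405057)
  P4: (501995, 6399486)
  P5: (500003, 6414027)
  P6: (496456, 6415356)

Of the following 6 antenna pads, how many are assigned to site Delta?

P1 → Delta
P2 → Cove
P3 → Cove
P4 → Cove
P5 → Delta
P6 → Delta
3 of the 6 go to Delta.

3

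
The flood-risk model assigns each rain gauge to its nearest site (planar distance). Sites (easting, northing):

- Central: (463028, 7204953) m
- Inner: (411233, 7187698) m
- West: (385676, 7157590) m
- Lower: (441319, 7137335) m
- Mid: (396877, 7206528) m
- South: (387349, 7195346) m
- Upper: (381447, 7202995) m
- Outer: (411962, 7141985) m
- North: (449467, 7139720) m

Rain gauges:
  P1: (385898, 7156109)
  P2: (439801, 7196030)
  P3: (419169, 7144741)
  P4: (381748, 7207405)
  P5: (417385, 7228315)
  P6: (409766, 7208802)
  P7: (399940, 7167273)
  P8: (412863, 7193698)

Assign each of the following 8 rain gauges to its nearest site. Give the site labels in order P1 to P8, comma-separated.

P1 → West (d²=2242645.00)
P2 → Central (d²=619113458.00)
P3 → Outer (d²=59536385.00)
P4 → Upper (d²=19538701.00)
P5 → Mid (d²=895251433.00)
P6 → Mid (d²=171297397.00)
P7 → West (d²=297222185.00)
P8 → Inner (d²=38656900.00)

West, Central, Outer, Upper, Mid, Mid, West, Inner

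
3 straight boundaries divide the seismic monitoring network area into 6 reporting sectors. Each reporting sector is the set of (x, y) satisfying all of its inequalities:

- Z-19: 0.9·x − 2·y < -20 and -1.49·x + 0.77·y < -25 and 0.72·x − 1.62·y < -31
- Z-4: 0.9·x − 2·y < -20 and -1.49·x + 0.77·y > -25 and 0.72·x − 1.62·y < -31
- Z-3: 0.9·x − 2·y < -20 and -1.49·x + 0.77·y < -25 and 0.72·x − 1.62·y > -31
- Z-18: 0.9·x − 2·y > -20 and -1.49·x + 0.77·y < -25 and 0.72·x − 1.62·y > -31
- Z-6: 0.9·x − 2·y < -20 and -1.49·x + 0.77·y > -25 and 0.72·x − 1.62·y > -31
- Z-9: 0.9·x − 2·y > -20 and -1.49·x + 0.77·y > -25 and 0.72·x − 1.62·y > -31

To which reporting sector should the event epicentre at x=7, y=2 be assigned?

0.9·7 − 2·2 = 2.300, which is > -20
-1.49·7 + 0.77·2 = -8.890, which is > -25
0.72·7 − 1.62·2 = 1.800, which is > -31
This sign pattern matches Z-9.

Z-9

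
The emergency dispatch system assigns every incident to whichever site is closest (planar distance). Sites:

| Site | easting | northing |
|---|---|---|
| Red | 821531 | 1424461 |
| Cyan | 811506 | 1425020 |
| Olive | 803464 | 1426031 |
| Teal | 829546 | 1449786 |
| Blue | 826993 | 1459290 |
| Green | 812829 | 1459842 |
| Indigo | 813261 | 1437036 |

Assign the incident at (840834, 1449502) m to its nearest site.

Teal

Squared distances to each site:
Red: 999657490.000; Cyan: 1459499908.000; Olive: 1947404741.000; Teal: 127499600.000; Blue: 287378225.000; Green: 891195625.000; Indigo: 915671485.000.
Minimum at Teal.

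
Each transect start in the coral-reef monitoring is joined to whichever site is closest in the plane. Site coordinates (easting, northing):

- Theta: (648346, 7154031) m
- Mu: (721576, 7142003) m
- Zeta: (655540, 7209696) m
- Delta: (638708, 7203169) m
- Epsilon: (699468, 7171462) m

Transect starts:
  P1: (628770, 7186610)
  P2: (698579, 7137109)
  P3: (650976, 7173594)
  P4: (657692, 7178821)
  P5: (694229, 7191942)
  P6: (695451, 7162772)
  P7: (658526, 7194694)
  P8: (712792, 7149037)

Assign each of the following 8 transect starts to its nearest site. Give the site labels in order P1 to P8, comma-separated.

P1 → Delta (d²=372964325.00)
P2 → Mu (d²=552813245.00)
P3 → Theta (d²=389627869.00)
P4 → Theta (d²=701891816.00)
P5 → Epsilon (d²=446877521.00)
P6 → Epsilon (d²=91652389.00)
P7 → Zeta (d²=233976200.00)
P8 → Mu (d²=126635812.00)

Delta, Mu, Theta, Theta, Epsilon, Epsilon, Zeta, Mu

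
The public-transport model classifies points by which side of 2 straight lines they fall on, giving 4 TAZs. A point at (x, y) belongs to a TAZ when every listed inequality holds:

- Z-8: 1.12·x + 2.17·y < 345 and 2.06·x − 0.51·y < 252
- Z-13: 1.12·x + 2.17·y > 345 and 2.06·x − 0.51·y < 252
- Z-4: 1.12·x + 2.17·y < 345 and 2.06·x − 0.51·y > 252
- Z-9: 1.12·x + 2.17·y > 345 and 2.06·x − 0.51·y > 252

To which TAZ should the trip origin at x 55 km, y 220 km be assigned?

1.12·55 + 2.17·220 = 539.000, which is > 345
2.06·55 − 0.51·220 = 1.100, which is < 252
This sign pattern matches Z-13.

Z-13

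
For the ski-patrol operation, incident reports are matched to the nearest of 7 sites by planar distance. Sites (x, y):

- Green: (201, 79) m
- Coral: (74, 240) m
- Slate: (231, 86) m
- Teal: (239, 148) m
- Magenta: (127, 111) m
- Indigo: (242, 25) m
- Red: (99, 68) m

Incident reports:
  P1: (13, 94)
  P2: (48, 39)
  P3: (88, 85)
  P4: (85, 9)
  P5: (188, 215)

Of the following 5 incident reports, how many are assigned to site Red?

P1 → Red
P2 → Red
P3 → Red
P4 → Red
P5 → Teal
4 of the 5 go to Red.

4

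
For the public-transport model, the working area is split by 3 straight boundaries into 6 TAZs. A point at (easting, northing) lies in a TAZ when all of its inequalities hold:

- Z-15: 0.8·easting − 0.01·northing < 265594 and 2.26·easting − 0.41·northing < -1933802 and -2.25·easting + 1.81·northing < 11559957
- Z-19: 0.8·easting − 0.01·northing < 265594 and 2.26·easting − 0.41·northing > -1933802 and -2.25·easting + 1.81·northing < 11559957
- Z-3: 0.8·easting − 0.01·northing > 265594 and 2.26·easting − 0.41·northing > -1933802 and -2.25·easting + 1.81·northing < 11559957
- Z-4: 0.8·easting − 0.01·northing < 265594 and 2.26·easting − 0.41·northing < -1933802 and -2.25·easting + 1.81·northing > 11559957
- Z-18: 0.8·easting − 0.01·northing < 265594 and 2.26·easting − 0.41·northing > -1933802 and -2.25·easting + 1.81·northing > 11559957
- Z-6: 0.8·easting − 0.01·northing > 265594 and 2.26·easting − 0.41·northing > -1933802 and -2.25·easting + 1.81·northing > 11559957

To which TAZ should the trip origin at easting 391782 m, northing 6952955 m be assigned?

Z-4

0.8·391782 − 0.01·6952955 = 243896.050, which is < 265594
2.26·391782 − 0.41·6952955 = -1965284.230, which is < -1933802
-2.25·391782 + 1.81·6952955 = 11703339.050, which is > 11559957
This sign pattern matches Z-4.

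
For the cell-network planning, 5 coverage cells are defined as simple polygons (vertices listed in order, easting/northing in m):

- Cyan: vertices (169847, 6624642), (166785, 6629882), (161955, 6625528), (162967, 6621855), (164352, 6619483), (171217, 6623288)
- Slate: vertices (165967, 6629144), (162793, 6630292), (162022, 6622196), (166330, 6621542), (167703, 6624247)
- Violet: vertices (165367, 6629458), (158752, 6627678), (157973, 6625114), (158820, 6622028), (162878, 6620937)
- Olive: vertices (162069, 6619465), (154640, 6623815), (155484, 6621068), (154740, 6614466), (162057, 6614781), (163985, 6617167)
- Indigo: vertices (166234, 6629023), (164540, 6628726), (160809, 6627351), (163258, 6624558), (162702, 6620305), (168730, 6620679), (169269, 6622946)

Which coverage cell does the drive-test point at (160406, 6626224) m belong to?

Cast a ray rightward from (160406, 6626224). For each polygon, the edges (by vertex number in listed order) whose endpoints lie on opposite sides of northing = 6626224, where each meets that height, and whether that is right or left of the point:
Cyan: 1–2 at easting≈168922.6 (right), 2–3 at easting≈162727.1 (right) → 2 crossings.
Slate: 2–3 at easting≈162405.6 (right), 5–1 at easting≈167002.1 (right) → 2 crossings.
Violet: 2–3 at easting≈158310.2 (left), 5–1 at easting≈164422.3 (right) → 1 crossing.
Olive: no edge straddles that height → 0 crossings.
Indigo: 3–4 at easting≈161797.2 (right), 7–1 at easting≈167631.9 (right) → 2 crossings.
Only Violet has an odd count, so the point is inside Violet.

Violet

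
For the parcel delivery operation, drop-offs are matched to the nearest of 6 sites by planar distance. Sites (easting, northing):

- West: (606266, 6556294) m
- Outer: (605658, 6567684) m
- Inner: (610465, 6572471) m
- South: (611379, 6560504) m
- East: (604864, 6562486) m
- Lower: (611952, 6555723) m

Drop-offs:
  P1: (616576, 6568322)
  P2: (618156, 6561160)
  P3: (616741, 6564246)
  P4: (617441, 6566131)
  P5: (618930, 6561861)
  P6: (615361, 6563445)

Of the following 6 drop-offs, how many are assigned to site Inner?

P1 → Inner
P2 → South
P3 → South
P4 → South
P5 → South
P6 → South
1 of the 6 goes to Inner.

1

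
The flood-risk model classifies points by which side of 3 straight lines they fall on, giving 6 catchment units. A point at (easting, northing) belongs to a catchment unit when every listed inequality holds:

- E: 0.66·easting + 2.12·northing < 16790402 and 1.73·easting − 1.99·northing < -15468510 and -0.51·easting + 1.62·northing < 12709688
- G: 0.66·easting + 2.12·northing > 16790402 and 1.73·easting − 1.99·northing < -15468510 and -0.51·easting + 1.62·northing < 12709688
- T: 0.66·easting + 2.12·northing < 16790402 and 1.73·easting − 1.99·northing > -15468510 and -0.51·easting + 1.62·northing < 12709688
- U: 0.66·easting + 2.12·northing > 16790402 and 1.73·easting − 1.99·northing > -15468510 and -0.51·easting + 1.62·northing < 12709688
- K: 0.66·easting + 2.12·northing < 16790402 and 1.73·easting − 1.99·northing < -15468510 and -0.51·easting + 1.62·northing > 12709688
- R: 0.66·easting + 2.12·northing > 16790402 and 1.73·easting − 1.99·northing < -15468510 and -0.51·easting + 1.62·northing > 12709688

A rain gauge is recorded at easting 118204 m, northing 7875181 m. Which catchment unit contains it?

0.66·118204 + 2.12·7875181 = 16773398.360, which is < 16790402
1.73·118204 − 1.99·7875181 = -15467117.270, which is > -15468510
-0.51·118204 + 1.62·7875181 = 12697509.180, which is < 12709688
This sign pattern matches T.

T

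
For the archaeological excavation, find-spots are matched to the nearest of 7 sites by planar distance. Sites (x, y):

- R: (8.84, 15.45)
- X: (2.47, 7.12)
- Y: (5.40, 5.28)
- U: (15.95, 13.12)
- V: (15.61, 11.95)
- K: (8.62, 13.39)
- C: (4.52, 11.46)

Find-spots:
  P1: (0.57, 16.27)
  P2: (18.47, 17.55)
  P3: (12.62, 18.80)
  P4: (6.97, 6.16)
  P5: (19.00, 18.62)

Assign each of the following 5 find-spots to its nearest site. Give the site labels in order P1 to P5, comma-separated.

P1 → C (d²=38.74)
P2 → U (d²=25.98)
P3 → R (d²=25.51)
P4 → Y (d²=3.24)
P5 → U (d²=39.55)

C, U, R, Y, U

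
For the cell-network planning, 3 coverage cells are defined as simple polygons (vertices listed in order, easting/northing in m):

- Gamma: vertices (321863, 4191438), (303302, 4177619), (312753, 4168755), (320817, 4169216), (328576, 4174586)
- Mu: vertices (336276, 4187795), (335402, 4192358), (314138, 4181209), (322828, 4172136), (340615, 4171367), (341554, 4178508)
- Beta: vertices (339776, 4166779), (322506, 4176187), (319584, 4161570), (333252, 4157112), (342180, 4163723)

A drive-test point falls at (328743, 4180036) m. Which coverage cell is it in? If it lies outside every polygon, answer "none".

Mu

Cast a ray rightward from (328743, 4180036). For each polygon, the edges (by vertex number in listed order) whose endpoints lie on opposite sides of northing = 4180036, where each meets that height, and whether that is right or left of the point:
Gamma: 1–2 at easting≈306548.4 (left), 5–1 at easting≈326405.0 (left) → 0 crossings.
Mu: 3–4 at easting≈315261.5 (left), 6–1 at easting≈340685.6 (right) → 1 crossing.
Beta: no edge straddles that height → 0 crossings.
Only Mu has an odd count, so the point is inside Mu.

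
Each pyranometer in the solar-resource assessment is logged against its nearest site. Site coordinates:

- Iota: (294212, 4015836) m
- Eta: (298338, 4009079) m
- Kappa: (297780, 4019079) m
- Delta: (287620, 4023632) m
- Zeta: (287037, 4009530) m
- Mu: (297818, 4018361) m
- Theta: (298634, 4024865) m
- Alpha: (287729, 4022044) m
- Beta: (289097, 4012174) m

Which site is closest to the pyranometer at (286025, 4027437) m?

Squared distances to each site:
Iota: 201610170.000; Eta: 488626133.000; Kappa: 208036189.000; Delta: 17022050.000; Zeta: 321684793.000; Mu: 221448625.000; Theta: 165602065.000; Alpha: 31988065.000; Beta: 242396353.000.
Minimum at Delta.

Delta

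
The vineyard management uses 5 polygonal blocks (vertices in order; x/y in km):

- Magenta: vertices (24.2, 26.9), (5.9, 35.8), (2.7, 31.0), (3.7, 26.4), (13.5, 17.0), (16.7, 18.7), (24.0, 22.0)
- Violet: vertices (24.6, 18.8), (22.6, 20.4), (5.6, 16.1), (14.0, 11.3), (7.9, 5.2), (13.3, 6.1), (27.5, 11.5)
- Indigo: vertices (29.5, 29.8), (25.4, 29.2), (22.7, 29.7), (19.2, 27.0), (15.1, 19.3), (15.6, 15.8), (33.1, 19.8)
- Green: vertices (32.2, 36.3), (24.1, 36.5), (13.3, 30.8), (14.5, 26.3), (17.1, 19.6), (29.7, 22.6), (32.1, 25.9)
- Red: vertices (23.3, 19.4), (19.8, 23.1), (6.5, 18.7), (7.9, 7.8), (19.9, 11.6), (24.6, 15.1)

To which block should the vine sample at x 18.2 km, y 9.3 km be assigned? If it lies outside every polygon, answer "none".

Violet

Cast a ray rightward from (18.2, 9.3). For each polygon, the edges (by vertex number in listed order) whose endpoints lie on opposite sides of y = 9.3, where each meets that height, and whether that is right or left of the point:
Magenta: no edge straddles that height → 0 crossings.
Violet: 4–5 at x≈12.00 (left), 6–7 at x≈21.71 (right) → 1 crossing.
Indigo: no edge straddles that height → 0 crossings.
Green: no edge straddles that height → 0 crossings.
Red: 3–4 at x≈7.71 (left), 4–5 at x≈12.64 (left) → 0 crossings.
Only Violet has an odd count, so the point is inside Violet.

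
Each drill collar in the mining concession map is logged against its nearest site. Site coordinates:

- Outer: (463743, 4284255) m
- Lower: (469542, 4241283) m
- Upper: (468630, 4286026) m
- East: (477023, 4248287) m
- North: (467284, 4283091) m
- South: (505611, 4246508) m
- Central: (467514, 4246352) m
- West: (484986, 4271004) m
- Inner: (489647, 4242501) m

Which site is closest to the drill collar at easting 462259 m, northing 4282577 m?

Squared distances to each site:
Outer: 5017940.000; Lower: 1758236525.000; Upper: 52485242.000; East: 1393779796.000; North: 25514821.000; South: 3180368665.000; Central: 1339865650.000; West: 650450858.000; Inner: 2356188320.000.
Minimum at Outer.

Outer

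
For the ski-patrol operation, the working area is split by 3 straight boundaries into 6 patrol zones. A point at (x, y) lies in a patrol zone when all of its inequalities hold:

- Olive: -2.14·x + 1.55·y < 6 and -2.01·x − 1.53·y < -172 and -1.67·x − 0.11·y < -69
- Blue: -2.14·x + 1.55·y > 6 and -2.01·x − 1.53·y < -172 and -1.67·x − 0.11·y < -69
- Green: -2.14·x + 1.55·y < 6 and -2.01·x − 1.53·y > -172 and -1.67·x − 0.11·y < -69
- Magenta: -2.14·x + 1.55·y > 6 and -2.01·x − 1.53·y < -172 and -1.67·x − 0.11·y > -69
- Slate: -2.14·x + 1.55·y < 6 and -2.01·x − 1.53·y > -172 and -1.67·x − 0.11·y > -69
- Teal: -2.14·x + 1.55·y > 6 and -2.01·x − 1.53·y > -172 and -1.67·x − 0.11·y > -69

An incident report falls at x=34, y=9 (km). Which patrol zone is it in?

Slate

-2.14·34 + 1.55·9 = -58.810, which is < 6
-2.01·34 − 1.53·9 = -82.110, which is > -172
-1.67·34 − 0.11·9 = -57.770, which is > -69
This sign pattern matches Slate.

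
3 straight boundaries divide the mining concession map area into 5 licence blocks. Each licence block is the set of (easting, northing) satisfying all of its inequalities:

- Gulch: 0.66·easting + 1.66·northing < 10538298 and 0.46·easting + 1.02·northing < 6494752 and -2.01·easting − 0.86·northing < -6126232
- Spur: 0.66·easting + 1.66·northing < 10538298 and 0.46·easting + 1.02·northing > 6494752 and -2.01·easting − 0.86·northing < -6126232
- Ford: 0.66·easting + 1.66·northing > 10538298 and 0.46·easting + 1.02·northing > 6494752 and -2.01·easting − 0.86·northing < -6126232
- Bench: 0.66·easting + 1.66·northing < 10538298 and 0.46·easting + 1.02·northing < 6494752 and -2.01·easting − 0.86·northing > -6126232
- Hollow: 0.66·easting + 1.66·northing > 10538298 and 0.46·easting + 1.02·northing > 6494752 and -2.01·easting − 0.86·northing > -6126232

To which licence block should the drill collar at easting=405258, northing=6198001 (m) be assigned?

0.66·405258 + 1.66·6198001 = 10556151.940, which is > 10538298
0.46·405258 + 1.02·6198001 = 6508379.700, which is > 6494752
-2.01·405258 − 0.86·6198001 = -6144849.440, which is < -6126232
This sign pattern matches Ford.

Ford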